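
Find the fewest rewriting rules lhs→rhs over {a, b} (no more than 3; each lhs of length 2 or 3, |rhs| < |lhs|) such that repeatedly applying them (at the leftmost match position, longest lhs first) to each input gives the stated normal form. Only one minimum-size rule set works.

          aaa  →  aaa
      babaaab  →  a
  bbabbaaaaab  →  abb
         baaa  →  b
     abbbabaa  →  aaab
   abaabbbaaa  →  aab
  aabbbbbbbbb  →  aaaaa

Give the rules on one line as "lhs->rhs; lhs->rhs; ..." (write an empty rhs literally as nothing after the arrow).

  | aaa
  | babaaab => bbaaab => bbaab => bbab => bbb => a
  | bbabbaaaaab => bbbbaaaaab => abaaaaab => abaaaab => abaaab => abaab => abab => abb
  | baaa => baa => ba => b

ba->b; bbb->a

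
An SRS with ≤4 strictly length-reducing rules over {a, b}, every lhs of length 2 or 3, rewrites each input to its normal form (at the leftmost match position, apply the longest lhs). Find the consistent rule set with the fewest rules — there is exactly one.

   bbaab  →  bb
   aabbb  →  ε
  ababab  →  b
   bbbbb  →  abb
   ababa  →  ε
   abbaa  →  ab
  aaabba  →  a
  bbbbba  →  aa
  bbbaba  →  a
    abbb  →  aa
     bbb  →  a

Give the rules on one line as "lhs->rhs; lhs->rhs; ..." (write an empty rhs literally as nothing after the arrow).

  | bbaab => bb
  | aabbb => aaba => aaa => ε
  | ababab => aabab => aaab => b
  | bbbbb => babb => abb

aaa->; ba->a; baa->; bbb->ba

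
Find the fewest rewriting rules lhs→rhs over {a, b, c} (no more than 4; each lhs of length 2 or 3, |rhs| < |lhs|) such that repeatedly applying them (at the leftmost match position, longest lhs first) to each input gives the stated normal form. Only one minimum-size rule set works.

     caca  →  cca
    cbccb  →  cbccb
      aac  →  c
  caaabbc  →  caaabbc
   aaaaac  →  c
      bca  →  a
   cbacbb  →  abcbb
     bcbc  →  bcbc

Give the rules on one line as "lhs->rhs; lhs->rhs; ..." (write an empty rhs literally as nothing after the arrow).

ac->c; bca->a; cba->ab

  | caca => cca
  | cbccb
  | aac => ac => c
  | caaabbc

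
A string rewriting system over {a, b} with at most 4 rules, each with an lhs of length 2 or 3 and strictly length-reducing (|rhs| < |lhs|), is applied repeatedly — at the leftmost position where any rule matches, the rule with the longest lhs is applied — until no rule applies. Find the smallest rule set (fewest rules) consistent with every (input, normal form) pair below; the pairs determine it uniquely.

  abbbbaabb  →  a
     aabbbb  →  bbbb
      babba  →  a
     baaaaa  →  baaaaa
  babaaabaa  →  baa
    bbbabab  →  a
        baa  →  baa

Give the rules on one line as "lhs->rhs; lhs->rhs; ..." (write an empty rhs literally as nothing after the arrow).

aab->b; ab->a; bab->b; bba->ab

  | abbbbaabb => abbbaabb => abbaabb => abaabb => aaabb => abb => ab => a
  | aabbbb => bbbb
  | babba => bba => ab => a
  | baaaaa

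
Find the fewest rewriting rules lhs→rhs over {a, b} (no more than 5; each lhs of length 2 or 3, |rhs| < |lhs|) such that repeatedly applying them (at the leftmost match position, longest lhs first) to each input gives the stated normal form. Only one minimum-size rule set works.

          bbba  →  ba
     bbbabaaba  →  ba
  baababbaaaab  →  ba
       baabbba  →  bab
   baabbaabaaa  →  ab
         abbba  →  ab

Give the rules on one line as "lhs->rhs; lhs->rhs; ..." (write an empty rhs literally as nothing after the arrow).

aa->a; aaa->ba; aba->ab; bb->

  | bbba => ba
  | bbbabaaba => babaaba => bababa => babba => baa => ba
  | baababbaaaab => bababbaaaab => babbbaaaab => babaaaab => babaaab => babaab => babab => babb => ba
  | baabbba => babbba => baba => bab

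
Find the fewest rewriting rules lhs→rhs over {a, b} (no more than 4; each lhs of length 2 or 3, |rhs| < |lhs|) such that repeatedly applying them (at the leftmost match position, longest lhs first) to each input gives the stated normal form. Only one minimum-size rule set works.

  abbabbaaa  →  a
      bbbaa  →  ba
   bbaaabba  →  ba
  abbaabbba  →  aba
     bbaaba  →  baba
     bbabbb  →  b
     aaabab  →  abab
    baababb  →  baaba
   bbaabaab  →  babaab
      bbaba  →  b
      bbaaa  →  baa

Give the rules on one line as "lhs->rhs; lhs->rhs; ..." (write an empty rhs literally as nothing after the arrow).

aaa->a; abb->a; bb->b; bba->b

  | abbabbaaa => aabbaaa => aaaaa => aaa => a
  | bbbaa => bbaa => ba
  | bbaaabba => baabba => baaa => ba
  | abbaabbba => aaabbba => abbba => aba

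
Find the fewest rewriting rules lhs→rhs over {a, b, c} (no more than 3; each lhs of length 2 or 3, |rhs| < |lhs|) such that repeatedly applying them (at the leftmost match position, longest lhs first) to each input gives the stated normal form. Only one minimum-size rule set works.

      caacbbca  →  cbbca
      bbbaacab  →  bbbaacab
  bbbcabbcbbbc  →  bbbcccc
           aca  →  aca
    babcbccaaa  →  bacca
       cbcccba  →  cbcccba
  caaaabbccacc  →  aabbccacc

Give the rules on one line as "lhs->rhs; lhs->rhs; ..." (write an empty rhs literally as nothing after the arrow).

  | caacbbca => cbbca
  | bbbaacab
  | bbbcabbcbbbc => bbbcabcbbc => bbbcacbc => bbbcccc
  | aca

acb->cc; bcb->c; caa->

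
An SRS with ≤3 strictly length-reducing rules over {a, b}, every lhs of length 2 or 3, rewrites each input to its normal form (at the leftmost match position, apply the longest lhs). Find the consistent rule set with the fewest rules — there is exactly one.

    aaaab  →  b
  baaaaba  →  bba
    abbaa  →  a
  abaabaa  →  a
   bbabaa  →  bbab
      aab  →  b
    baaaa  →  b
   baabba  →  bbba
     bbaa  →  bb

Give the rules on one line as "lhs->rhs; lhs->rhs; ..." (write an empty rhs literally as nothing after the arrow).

aa->; abb->a

  | aaaab => aab => b
  | baaaaba => baaba => bba
  | abbaa => aaa => a
  | abaabaa => abbaa => aaa => a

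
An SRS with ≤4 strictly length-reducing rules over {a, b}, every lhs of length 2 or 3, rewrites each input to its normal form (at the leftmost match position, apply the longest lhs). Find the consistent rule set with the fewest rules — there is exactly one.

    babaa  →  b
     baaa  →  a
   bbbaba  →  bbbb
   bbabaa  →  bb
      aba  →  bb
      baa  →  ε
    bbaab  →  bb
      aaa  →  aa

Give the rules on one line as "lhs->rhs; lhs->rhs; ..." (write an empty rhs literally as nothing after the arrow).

aaa->aa; aba->bb; ba->b; baa->

  | babaa => bbaa => b
  | baaa => a
  | bbbaba => bbbba => bbbb
  | bbabaa => bbbaa => bb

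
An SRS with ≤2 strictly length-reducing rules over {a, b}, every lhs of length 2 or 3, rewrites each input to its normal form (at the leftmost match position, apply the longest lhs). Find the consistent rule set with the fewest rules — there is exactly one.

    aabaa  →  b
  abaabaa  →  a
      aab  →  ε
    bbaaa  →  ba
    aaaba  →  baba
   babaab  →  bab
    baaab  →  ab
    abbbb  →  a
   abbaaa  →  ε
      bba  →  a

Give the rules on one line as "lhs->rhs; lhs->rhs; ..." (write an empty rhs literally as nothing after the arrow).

  | aabaa => bbaa => aa => b
  | abaabaa => abbbaa => abaa => abb => a
  | aab => bb => ε
  | bbaaa => aaa => ba

aa->b; bb->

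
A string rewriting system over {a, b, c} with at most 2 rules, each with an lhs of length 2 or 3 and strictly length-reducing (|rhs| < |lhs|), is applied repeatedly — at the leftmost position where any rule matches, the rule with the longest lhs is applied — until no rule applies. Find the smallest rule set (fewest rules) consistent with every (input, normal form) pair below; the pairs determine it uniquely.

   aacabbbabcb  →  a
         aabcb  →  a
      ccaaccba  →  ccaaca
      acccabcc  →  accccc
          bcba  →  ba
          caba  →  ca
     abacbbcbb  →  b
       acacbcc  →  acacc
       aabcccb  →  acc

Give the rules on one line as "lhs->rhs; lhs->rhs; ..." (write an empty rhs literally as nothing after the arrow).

ab->; cb->

  | aacabbbabcb => aacbbabcb => aababcb => aabcb => acb => a
  | aabcb => acb => a
  | ccaaccba => ccaaca
  | acccabcc => accccc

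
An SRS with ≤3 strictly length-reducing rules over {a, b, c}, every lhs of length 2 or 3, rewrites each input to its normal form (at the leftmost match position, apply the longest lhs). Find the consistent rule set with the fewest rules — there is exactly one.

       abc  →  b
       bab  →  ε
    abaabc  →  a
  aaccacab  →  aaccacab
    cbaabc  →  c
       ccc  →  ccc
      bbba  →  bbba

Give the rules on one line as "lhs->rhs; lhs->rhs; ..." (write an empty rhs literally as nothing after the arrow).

abc->b; bab->

  | abc => b
  | bab => ε
  | abaabc => abab => a
  | aaccacab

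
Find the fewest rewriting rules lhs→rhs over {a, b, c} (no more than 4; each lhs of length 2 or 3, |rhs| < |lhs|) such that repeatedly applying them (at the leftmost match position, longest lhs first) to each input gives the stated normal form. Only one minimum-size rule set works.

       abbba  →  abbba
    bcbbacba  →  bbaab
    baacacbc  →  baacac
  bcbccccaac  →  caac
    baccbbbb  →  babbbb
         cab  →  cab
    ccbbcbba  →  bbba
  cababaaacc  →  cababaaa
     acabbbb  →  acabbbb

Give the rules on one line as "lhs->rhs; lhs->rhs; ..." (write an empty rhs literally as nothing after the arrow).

bc->; cba->ab; cc->

  | abbba
  | bcbbacba => bbacba => bbaab
  | baacacbc => baacac
  | bcbccccaac => bccccaac => cccaac => caac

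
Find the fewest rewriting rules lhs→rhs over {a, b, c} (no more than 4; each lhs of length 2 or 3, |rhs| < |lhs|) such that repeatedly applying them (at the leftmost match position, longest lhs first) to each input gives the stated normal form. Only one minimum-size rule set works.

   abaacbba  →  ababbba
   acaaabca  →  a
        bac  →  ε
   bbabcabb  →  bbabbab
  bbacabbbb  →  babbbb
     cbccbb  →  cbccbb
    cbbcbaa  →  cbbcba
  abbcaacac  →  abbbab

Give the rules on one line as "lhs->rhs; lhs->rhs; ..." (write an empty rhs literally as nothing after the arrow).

aa->a; aac->ab; bac->; cab->ba

  | abaacbba => ababbba
  | acaaabca => acaabca => acabca => abaca => aa => a
  | bac => ε
  | bbabcabb => bbabbab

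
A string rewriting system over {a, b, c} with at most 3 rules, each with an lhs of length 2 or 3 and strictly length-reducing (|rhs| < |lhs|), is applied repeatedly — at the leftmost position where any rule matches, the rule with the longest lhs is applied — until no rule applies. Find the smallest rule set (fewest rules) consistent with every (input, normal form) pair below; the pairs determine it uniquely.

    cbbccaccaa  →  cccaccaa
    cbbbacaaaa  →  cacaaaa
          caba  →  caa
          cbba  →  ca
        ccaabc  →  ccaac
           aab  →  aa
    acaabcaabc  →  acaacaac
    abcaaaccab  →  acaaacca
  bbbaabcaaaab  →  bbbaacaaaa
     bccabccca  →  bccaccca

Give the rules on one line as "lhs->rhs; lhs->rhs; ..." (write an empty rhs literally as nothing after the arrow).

ab->a; cb->c

  | cbbccaccaa => cbccaccaa => cccaccaa
  | cbbbacaaaa => cbbacaaaa => cbacaaaa => cacaaaa
  | caba => caa
  | cbba => cba => ca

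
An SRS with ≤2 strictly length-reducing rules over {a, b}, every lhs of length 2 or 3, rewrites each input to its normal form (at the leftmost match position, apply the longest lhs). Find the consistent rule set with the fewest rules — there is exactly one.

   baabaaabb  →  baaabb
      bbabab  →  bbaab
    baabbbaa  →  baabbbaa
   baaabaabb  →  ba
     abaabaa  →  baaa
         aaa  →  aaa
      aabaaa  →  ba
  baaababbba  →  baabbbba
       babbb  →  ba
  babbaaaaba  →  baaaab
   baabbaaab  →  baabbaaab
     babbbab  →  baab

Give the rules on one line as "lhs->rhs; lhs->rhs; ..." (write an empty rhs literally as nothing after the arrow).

  | baabaaabb => babaabb => baaabb
  | bbabab => bbaab
  | baabbbaa
  | baaabaabb => baababb => babbb => babb => bab => ba

aba->b; bab->ba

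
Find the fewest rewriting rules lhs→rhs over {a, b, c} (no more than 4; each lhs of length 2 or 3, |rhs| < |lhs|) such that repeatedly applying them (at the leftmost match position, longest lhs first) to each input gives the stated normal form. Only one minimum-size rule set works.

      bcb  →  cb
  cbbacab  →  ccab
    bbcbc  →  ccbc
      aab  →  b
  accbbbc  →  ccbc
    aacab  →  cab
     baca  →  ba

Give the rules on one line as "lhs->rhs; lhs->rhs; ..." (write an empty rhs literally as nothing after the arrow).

  | bcb => cb
  | cbbacab => ccacab => ccab
  | bbcbc => ccbc
  | aab => b

aa->; ac->; bb->c; bcb->cb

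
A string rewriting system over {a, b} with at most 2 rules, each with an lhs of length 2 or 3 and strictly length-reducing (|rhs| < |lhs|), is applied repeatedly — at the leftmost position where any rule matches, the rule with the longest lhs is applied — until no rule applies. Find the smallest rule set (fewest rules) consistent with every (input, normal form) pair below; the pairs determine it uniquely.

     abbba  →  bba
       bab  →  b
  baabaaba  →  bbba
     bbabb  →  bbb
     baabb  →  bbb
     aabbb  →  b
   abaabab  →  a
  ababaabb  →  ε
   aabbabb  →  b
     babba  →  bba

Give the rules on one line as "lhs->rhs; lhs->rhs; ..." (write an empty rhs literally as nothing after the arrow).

ab->; baa->b

  | abbba => bba
  | bab => b
  | baabaaba => bbaaba => bbba
  | bbabb => bbb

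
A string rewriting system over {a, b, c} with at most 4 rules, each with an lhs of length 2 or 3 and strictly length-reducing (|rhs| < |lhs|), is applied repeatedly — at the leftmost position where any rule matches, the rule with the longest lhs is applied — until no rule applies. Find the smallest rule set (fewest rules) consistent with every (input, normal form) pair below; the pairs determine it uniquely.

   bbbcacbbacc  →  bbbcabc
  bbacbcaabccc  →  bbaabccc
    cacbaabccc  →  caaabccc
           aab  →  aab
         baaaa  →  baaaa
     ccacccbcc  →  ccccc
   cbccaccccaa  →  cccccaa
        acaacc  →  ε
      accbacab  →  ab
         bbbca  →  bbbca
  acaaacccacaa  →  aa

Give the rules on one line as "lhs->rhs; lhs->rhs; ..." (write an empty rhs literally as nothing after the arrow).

ac->; acb->a; cb->

  | bbbcacbbacc => bbbcabacc => bbbcabc
  | bbacbcaabccc => bbacaabccc => bbaabccc
  | cacbaabccc => caaabccc
  | aab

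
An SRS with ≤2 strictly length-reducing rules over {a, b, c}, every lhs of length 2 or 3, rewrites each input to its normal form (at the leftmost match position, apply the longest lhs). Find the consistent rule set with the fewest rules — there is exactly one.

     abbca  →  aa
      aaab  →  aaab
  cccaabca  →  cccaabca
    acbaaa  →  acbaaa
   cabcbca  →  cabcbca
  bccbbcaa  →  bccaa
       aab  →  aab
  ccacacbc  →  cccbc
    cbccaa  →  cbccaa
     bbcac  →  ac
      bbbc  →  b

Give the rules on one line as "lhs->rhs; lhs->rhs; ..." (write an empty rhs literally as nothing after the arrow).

  | abbca => aa
  | aaab
  | cccaabca
  | acbaaa

aca->; bbc->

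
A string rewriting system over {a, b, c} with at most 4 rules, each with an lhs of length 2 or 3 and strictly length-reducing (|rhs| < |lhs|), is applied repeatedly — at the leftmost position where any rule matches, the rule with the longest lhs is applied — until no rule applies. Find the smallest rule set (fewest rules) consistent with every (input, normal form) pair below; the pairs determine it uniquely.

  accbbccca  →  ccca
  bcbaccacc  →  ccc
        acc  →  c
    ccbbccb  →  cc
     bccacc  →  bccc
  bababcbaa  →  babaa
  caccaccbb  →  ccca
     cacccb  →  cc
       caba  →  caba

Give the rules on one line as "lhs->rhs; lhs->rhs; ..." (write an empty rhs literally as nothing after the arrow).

ac->; bcb->c; cb->; cbb->ca

  | accbbccca => cbbccca => caccca => ccca
  | bcbaccacc => caccacc => ccacc => ccc
  | acc => c
  | ccbbccb => ccaccb => cccb => cc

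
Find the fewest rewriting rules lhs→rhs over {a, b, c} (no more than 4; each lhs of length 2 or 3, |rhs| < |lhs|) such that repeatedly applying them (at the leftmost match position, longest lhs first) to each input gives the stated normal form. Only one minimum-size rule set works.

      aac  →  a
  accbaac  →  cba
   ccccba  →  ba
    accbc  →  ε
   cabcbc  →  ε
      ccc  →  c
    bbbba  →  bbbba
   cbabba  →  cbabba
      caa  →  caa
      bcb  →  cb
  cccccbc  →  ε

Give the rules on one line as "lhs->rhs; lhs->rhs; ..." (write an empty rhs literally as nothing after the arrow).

  | aac => a
  | accbaac => cbaac => cba
  | ccccba => ccba => ba
  | accbc => cbc => cc => ε

ac->; bc->c; cc->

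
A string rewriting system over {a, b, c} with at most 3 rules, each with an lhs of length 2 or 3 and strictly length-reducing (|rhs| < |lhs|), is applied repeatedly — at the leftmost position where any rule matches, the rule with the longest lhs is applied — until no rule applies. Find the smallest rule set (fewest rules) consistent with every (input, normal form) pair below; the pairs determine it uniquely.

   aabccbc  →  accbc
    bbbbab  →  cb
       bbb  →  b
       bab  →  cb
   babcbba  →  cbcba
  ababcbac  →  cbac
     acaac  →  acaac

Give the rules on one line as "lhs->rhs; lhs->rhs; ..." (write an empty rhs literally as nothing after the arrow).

  | aabccbc => accbc
  | bbbbab => bbbab => bbab => bab => cb
  | bbb => bb => b
  | bab => cb

ab->; bab->cb; bb->b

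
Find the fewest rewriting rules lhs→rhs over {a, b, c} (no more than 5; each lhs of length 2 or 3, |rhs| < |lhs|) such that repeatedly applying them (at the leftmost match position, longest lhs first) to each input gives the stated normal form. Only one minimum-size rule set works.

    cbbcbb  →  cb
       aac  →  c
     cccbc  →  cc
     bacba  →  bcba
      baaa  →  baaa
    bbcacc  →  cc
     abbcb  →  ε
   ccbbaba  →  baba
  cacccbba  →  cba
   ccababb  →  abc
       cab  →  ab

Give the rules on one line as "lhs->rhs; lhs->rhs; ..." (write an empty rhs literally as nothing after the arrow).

  | cbbcbb => cccbb => cb
  | aac => ac => c
  | cccbc => cc
  | bacba => bcba

ac->c; bb->c; ca->a; ccb->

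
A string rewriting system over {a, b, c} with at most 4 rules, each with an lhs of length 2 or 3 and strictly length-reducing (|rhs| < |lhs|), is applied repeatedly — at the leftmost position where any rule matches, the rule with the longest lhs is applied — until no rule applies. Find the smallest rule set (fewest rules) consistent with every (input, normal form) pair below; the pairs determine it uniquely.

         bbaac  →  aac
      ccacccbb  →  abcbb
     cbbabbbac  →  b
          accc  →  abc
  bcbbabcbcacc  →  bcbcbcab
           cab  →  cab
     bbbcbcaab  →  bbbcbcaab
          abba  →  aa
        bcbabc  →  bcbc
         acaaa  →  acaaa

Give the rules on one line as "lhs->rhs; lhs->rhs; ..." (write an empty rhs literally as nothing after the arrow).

ba->a; cba->c; cc->b

  | bbaac => baac => aac
  | ccacccbb => bacccbb => acccbb => abcbb
  | cbbabbbac => cbabbbac => cbbbac => cbbac => cbac => cc => b
  | accc => abc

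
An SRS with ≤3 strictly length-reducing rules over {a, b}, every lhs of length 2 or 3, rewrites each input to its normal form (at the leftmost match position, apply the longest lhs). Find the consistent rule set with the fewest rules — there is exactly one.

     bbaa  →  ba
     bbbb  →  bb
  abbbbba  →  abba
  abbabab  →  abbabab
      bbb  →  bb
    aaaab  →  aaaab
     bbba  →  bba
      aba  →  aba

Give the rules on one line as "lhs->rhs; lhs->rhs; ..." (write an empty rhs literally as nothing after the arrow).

baa->a; bbb->bb

  | bbaa => ba
  | bbbb => bbb => bb
  | abbbbba => abbbba => abbba => abba
  | abbabab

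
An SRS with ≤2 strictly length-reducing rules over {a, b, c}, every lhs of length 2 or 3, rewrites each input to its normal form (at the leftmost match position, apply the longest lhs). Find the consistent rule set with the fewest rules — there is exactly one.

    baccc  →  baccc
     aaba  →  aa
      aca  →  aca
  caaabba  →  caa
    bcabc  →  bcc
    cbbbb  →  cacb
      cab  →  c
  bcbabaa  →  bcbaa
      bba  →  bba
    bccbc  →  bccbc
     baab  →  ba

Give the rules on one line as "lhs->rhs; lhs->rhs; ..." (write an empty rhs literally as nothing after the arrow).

ab->; bbb->ac

  | baccc
  | aaba => aa
  | aca
  | caaabba => caaba => caa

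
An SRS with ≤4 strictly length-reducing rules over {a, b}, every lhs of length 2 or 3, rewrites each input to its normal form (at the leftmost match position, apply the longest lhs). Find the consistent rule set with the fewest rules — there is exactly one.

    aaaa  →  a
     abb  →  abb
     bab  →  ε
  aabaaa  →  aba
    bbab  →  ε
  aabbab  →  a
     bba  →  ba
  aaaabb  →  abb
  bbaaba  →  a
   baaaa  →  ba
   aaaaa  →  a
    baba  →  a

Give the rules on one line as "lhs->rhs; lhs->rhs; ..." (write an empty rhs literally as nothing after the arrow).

aa->a; bab->; bba->ba

  | aaaa => aaa => aa => a
  | abb
  | bab => ε
  | aabaaa => abaaa => abaa => aba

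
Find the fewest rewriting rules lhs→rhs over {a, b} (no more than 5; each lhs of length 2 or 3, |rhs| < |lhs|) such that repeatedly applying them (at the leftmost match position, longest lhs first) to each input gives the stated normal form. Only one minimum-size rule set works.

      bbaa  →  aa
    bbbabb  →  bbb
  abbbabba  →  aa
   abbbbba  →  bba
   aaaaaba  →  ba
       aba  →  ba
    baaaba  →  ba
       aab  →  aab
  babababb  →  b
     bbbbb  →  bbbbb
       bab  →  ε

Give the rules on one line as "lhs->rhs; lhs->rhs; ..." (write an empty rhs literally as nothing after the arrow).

  | bbaa => baa => aa
  | bbbabb => bbb
  | abbbabba => bababba => abba => baa => aa
  | abbbbba => babbba => bba

aba->ba; abb->ba; baa->aa; bab->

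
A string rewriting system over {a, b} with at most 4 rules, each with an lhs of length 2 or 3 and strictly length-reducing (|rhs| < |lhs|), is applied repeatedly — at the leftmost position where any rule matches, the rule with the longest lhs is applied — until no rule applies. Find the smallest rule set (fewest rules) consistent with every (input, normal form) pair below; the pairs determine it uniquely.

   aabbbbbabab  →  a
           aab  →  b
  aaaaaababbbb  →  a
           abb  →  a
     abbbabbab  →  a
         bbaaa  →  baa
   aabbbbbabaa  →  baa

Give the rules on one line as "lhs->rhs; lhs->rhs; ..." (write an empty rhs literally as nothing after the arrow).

ab->b; aba->; bb->a; bba->b

  | aabbbbbabab => abbbbbabab => bbbbbabab => abbbabab => bbbabab => ababab => bab => bb => a
  | aab => ab => b
  | aaaaaababbbb => aaaaabbbb => aaaabbbb => aaabbbb => aabbbb => abbbb => bbbb => abb => bb => a
  | abb => bb => a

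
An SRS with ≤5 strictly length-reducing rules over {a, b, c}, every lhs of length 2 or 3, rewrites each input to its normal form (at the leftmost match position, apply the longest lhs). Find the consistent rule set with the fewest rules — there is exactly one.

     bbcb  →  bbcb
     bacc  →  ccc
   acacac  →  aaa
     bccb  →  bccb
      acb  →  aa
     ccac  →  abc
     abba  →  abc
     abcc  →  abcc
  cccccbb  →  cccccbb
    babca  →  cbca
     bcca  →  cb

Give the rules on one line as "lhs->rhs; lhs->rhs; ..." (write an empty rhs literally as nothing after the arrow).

ac->a; acb->aa; ba->c; cca->ab

  | bbcb
  | bacc => ccc
  | acacac => aacac => aaac => aaa
  | bccb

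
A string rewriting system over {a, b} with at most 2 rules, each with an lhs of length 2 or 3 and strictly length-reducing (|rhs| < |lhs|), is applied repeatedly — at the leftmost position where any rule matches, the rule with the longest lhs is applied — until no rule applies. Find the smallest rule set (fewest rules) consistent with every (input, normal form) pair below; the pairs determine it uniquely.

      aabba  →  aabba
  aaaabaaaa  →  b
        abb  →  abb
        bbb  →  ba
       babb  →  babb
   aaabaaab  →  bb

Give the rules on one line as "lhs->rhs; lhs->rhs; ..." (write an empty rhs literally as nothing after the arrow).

  | aabba
  | aaaabaaaa => aaabaaa => aabaa => aba => b
  | abb
  | bbb => ba

aba->b; bbb->ba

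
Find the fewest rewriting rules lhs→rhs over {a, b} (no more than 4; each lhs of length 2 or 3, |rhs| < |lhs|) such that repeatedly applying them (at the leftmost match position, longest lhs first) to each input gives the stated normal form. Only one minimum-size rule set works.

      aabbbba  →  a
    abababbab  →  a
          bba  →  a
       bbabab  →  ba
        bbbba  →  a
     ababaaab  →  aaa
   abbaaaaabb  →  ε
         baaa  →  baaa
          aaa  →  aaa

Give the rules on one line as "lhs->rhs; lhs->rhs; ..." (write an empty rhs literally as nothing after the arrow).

ab->a; aba->ba; abb->bb; bb->

  | aabbbba => abbbba => bbbba => bba => a
  | abababbab => bababbab => bbabbab => abbab => bbab => ab => a
  | bba => a
  | bbabab => abab => bab => ba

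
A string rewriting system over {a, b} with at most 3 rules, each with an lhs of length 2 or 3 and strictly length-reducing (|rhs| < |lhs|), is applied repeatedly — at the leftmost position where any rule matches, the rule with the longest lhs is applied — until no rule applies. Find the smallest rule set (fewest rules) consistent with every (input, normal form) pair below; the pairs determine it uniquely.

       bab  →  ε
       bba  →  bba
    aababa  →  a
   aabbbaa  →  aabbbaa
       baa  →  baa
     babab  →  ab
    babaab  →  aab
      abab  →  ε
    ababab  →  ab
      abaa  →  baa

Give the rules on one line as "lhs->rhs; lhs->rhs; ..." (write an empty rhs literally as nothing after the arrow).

  | bab => ε
  | bba
  | aababa => ababa => baba => a
  | aabbbaa

aba->ba; bab->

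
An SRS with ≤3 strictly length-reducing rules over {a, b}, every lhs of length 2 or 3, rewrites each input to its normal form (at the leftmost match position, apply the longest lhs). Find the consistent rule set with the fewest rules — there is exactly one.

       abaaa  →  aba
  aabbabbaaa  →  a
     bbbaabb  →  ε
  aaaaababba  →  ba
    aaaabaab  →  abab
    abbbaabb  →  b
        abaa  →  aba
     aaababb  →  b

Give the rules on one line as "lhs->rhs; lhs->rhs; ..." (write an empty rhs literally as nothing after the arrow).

  | abaaa => abaa => aba
  | aabbabbaaa => abbabbaaa => babbaaa => bbaaa => aaa => aa => a
  | bbbaabb => baabb => babb => bb => ε
  | aaaaababba => aaaababba => aaababba => aababba => ababba => abba => ba

aa->a; abb->b; bb->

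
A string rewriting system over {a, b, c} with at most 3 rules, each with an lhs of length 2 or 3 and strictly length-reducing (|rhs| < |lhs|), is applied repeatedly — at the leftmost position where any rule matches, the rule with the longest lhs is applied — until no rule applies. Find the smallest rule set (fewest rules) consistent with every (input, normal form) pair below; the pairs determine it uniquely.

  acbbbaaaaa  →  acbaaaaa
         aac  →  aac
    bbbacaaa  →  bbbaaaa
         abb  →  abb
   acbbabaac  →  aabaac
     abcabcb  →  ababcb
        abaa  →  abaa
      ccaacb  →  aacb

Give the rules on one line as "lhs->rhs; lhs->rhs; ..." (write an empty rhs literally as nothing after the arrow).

  | acbbbaaaaa => acbaaaaa
  | aac
  | bbbacaaa => bbbaaaa
  | abb

ca->a; cbb->c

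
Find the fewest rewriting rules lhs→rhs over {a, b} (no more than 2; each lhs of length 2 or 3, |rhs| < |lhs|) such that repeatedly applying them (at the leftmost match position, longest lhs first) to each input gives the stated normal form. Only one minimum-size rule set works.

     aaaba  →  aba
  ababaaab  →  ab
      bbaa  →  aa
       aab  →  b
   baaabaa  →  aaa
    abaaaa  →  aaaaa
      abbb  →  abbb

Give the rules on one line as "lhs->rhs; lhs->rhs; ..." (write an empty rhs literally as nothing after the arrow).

aab->b; baa->aa

  | aaaba => aba
  | ababaaab => abaaaab => aaaaab => aaab => ab
  | bbaa => baa => aa
  | aab => b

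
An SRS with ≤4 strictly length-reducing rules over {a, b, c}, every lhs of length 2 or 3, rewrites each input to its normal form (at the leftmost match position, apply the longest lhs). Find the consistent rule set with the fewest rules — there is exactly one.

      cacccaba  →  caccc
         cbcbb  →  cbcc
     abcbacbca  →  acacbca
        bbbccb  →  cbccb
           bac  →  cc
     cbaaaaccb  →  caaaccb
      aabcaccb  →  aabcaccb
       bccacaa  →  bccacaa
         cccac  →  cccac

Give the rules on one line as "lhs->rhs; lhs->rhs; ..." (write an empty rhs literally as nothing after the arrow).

aba->; ba->c; bb->c; cba->ba

  | cacccaba => caccc
  | cbcbb => cbcc
  | abcbacbca => abbacbca => acacbca
  | bbbccb => cbccb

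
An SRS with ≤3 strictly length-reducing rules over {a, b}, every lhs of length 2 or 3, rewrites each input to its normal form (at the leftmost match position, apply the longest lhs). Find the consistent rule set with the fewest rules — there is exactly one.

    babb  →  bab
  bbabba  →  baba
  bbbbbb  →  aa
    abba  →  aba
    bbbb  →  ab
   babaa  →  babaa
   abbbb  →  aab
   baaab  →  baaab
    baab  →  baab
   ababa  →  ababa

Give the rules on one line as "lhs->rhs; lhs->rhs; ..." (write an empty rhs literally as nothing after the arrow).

  | babb => bab
  | bbabba => babba => baba
  | bbbbbb => abbb => aa
  | abba => aba

bb->b; bbb->a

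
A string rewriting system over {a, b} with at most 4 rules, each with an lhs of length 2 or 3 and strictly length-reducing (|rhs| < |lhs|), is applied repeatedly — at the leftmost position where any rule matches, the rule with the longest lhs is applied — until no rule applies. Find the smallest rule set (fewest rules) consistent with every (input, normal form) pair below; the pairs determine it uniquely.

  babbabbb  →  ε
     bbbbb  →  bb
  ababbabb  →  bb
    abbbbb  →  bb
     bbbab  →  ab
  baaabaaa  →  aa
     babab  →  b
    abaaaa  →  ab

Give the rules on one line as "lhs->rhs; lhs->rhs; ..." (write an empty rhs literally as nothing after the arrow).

abb->bb; ba->b; bba->; bbb->

  | babbabbb => bbbabbb => abbb => bbb => ε
  | bbbbb => bb
  | ababbabb => abbbabb => bbbabb => abb => bb
  | abbbbb => bbbbb => bb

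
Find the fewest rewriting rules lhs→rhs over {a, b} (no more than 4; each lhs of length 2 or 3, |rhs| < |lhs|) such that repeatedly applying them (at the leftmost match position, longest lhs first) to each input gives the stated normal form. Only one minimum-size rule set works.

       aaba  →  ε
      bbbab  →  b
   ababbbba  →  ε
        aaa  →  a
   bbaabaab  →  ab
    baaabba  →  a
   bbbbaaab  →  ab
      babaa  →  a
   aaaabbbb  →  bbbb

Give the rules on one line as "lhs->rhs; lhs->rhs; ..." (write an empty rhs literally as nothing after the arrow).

  | aaba => ba => ε
  | bbbab => bab => b
  | ababbbba => abbbba => abba => aa => ε
  | aaa => a

aa->; ba->; bba->a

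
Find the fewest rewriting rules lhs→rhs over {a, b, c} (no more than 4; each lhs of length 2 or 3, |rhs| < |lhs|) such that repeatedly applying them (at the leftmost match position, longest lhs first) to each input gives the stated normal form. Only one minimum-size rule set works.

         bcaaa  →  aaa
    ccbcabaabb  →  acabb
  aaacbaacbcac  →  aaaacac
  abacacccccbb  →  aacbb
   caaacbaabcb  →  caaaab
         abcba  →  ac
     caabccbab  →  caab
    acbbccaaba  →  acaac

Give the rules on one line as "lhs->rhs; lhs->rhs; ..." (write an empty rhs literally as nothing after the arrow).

  | bcaaa => aaa
  | ccbcabaabb => bcabaabb => abaabb => acabb
  | aaacbaacbcac => aaaccacbcac => aaaacbcac => aaaacac
  | abacacccccbb => accacccccbb => aacccccbb => aacccbb => aacbb

ba->c; bc->; cc->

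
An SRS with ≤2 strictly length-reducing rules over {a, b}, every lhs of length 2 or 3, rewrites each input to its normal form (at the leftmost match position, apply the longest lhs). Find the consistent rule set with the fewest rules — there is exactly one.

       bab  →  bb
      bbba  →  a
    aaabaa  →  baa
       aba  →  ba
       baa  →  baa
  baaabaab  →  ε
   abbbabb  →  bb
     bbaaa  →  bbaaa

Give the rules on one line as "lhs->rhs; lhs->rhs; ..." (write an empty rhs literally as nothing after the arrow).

  | bab => bb
  | bbba => a
  | aaabaa => aabaa => abaa => baa
  | aba => ba

ab->b; bbb->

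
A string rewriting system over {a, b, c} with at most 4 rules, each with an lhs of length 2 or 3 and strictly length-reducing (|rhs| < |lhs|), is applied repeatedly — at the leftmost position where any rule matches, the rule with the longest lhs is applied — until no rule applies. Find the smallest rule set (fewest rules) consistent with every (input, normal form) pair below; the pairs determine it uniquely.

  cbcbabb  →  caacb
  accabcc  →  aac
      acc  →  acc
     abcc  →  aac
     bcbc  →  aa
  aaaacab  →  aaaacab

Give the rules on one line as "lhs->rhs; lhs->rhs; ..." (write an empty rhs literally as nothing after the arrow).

bab->ac; bc->a; cca->

  | cbcbabb => cababb => caacb
  | accabcc => abcc => aac
  | acc
  | abcc => aac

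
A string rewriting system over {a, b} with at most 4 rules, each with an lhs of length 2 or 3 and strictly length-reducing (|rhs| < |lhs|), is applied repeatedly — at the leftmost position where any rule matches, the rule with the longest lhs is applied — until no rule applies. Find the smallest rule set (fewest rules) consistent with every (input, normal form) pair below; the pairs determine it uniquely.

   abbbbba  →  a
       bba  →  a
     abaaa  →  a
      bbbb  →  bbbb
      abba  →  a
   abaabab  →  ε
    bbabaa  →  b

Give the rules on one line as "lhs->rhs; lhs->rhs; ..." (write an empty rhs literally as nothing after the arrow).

aa->b; ab->; ba->a

  | abbbbba => bbbba => bbba => bba => ba => a
  | bba => ba => a
  | abaaa => aaa => ba => a
  | bbbb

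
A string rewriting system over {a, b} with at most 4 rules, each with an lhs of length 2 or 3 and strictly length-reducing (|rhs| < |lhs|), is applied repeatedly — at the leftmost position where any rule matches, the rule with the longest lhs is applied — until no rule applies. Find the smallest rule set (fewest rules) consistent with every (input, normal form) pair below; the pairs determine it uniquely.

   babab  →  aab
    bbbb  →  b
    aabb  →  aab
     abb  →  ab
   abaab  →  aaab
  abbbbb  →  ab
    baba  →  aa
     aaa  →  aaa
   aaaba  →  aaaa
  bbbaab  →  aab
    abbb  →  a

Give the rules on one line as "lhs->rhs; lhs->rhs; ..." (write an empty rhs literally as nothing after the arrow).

  | babab => abab => aab
  | bbbb => b
  | aabb => aab
  | abb => ab

ba->a; bb->b; bbb->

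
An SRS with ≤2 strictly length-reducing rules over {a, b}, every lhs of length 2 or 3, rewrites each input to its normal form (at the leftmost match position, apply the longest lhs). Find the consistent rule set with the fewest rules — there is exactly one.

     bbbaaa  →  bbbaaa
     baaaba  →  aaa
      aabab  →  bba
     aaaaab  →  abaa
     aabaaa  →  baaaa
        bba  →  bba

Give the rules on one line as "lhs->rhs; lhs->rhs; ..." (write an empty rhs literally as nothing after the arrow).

  | bbbaaa
  | baaaba => babaa => aaa
  | aabab => baab => bba
  | aaaaab => aaaba => abaa

aab->ba; bab->a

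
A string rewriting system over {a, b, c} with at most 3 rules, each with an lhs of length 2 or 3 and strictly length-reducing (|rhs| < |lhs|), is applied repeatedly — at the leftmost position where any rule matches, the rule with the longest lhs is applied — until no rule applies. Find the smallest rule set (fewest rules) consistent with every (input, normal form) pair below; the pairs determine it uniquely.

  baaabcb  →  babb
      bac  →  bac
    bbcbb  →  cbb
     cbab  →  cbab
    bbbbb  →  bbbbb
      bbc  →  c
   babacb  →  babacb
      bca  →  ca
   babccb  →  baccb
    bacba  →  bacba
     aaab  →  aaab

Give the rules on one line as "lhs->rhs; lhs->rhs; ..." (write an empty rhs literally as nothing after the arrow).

  | baaabcb => baaacb => babb
  | bac
  | bbcbb => bcbb => cbb
  | cbab

aac->b; bc->c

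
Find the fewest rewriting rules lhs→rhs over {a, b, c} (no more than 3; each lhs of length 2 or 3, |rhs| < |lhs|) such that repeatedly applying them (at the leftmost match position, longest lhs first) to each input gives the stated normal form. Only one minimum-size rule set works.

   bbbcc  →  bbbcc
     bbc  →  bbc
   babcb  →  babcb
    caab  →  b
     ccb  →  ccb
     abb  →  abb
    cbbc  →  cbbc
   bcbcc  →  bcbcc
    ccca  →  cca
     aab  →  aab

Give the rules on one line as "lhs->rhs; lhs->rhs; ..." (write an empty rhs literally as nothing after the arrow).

  | bbbcc
  | bbc
  | babcb
  | caab => b

caa->; ccc->cc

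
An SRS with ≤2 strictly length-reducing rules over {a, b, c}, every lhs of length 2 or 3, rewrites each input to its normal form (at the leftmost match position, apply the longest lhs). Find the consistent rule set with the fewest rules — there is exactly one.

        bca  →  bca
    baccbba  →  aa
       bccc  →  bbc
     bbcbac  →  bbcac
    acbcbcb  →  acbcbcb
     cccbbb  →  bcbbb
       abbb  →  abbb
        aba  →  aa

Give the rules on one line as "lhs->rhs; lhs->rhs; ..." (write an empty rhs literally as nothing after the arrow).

ba->a; cc->b

  | bca
  | baccbba => accbba => abbba => abba => aba => aa
  | bccc => bbc
  | bbcbac => bbcac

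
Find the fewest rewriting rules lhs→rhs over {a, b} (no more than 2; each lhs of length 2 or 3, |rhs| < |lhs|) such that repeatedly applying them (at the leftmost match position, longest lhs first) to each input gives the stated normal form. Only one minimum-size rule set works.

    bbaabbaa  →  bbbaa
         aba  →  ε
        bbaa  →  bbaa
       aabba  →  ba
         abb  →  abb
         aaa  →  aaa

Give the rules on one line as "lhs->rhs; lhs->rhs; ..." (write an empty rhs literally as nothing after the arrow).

aab->; aba->

  | bbaabbaa => bbbaa
  | aba => ε
  | bbaa
  | aabba => ba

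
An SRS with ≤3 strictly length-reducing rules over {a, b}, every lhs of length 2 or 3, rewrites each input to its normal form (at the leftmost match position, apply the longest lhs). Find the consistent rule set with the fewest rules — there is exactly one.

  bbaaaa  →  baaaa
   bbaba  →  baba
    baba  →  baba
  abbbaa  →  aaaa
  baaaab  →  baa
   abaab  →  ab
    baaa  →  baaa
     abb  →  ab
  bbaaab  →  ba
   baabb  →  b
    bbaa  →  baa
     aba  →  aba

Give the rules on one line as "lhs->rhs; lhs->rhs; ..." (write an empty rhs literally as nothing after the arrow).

aab->; bb->b; bbb->a

  | bbaaaa => baaaa
  | bbaba => baba
  | baba
  | abbbaa => aaaa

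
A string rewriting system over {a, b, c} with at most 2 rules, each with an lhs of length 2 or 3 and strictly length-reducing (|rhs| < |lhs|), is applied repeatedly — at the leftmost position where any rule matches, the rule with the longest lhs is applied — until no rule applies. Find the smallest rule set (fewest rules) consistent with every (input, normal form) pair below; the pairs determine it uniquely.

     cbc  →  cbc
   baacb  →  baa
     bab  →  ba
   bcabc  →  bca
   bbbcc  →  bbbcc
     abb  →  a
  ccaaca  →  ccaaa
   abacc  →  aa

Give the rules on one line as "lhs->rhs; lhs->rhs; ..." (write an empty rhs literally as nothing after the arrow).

  | cbc
  | baacb => baab => baa
  | bab => ba
  | bcabc => bcac => bca

ab->a; ac->a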